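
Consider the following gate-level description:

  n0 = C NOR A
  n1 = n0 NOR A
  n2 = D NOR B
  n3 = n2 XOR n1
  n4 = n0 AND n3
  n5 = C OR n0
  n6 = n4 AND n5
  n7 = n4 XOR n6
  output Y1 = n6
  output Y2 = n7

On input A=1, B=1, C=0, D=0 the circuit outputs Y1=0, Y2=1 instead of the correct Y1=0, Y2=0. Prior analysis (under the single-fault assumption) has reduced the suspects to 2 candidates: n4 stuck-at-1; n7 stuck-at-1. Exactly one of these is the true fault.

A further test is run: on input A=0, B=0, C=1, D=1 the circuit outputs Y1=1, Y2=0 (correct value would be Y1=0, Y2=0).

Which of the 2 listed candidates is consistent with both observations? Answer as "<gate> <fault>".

n4 stuck-at-1

Evaluate each candidate on input A=0, B=0, C=1, D=1:
  n4 stuck-at-1: n0=0, n1=1, n2=0, n3=1, n4=1 [stuck-at-1], n5=1, n6=1, n7=0 → Y1=1, Y2=0 — matches
  n7 stuck-at-1: n0=0, n1=1, n2=0, n3=1, n4=0, n5=1, n6=0, n7=1 [stuck-at-1] → Y1=0, Y2=1 — eliminated
Only n4 stuck-at-1 reproduces the observed Y1=1, Y2=0.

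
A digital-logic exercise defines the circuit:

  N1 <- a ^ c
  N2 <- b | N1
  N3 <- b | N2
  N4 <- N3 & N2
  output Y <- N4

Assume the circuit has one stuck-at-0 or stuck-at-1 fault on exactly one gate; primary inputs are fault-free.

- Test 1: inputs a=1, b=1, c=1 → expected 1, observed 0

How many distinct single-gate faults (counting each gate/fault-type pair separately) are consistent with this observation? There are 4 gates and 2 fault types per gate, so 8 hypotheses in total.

3

Fault-free: N1=0, N2=1, N3=1, N4=1 → 1. Observed 0.
  N1 stuck-at-0: output 1 ✗
  N1 stuck-at-1: output 1 ✗
  N2 stuck-at-0: output 0 ✓
  N2 stuck-at-1: output 1 ✗
  N3 stuck-at-0: output 0 ✓
  N3 stuck-at-1: output 1 ✗
  N4 stuck-at-0: output 0 ✓
  N4 stuck-at-1: output 1 ✗
Consistent faults: {N2 stuck-at-0, N3 stuck-at-0, N4 stuck-at-0} — 3 in all.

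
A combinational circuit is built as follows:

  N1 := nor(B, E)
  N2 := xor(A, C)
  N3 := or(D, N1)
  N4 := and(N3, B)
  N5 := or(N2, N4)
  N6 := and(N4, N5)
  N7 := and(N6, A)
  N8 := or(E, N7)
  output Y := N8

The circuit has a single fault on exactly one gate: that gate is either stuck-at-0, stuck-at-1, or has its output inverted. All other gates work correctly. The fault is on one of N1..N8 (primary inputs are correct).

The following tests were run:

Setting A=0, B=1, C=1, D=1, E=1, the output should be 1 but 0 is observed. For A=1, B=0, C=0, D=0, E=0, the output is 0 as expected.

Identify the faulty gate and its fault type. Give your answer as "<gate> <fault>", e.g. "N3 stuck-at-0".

N8 stuck-at-0

Fault-free values for test 1 (A=0, B=1, C=1, D=1, E=1): N1=0, N2=1, N3=1, N4=1, N5=1, N6=1, N7=0, N8=1, giving Y=1. Observed 0.
Test 1: faults giving observed 0 are {N8 stuck-at-0, N8 inverted output}.
Test 2 (A=1, B=0, C=0, D=0, E=0): fault-free N1=1, N2=1, N3=1, N4=0, N5=1, N6=0, N7=0, N8=0 → 0; observed 0. Eliminates N8 inverted output.
Only N8 stuck-at-0 is consistent with every test.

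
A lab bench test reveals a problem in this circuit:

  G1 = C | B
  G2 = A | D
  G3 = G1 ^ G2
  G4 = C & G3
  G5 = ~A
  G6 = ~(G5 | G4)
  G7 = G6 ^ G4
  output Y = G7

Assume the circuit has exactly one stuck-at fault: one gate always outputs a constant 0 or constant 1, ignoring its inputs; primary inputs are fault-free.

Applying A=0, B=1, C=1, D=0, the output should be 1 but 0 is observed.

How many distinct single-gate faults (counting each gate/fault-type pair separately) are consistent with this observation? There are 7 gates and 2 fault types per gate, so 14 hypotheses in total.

6

Fault-free: G1=1, G2=0, G3=1, G4=1, G5=1, G6=0, G7=1 → 1. Observed 0.
  G1 stuck-at-0: output 0 ✓
  G1 stuck-at-1: output 1 ✗
  G2 stuck-at-0: output 1 ✗
  G2 stuck-at-1: output 0 ✓
  G3 stuck-at-0: output 0 ✓
  G3 stuck-at-1: output 1 ✗
  G4 stuck-at-0: output 0 ✓
  G4 stuck-at-1: output 1 ✗
  G5 stuck-at-0: output 1 ✗
  G5 stuck-at-1: output 1 ✗
  G6 stuck-at-0: output 1 ✗
  G6 stuck-at-1: output 0 ✓
  G7 stuck-at-0: output 0 ✓
  G7 stuck-at-1: output 1 ✗
Consistent faults: {G1 stuck-at-0, G2 stuck-at-1, G3 stuck-at-0, G4 stuck-at-0, G6 stuck-at-1, G7 stuck-at-0} — 6 in all.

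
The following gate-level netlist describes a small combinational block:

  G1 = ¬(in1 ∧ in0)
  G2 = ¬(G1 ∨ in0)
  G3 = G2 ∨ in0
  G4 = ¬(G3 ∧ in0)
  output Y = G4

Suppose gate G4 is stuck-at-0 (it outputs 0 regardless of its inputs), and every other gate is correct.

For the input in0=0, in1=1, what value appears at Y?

Propagate with G4 forced: G1=1, G2=0, G3=0, G4=0 [stuck-at-0].
So Y = 0. (Without the fault it would be 1.)

0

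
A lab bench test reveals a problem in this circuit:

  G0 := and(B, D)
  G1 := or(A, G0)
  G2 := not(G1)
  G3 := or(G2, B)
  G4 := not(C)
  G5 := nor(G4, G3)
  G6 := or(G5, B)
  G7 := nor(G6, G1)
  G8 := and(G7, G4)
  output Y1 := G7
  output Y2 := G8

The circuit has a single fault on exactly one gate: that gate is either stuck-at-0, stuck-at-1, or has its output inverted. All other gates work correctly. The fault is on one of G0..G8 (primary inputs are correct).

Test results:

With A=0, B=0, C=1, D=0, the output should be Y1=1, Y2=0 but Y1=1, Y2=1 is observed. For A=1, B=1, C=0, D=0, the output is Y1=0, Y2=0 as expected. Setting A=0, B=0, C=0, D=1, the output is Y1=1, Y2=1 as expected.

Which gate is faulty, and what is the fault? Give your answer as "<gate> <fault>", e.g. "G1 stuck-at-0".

Fault-free values for test 1 (A=0, B=0, C=1, D=0): G0=0, G1=0, G2=1, G3=1, G4=0, G5=0, G6=0, G7=1, G8=0, giving Y1=1, Y2=0. Observed Y1=1, Y2=1.
Test 1: faults giving observed Y1=1, Y2=1 are {G4 stuck-at-1, G4 inverted output, G8 stuck-at-1, G8 inverted output}.
Test 2 (A=1, B=1, C=0, D=0): fault-free G0=0, G1=1, G2=0, G3=1, G4=1, G5=0, G6=1, G7=0, G8=0 → Y1=0, Y2=0; observed Y1=0, Y2=0. Eliminates G8 stuck-at-1, G8 inverted output.
Test 3 (A=0, B=0, C=0, D=1): fault-free G0=0, G1=0, G2=1, G3=1, G4=1, G5=0, G6=0, G7=1, G8=1 → Y1=1, Y2=1; observed Y1=1, Y2=1. Eliminates G4 inverted output.
Only G4 stuck-at-1 is consistent with every test.

G4 stuck-at-1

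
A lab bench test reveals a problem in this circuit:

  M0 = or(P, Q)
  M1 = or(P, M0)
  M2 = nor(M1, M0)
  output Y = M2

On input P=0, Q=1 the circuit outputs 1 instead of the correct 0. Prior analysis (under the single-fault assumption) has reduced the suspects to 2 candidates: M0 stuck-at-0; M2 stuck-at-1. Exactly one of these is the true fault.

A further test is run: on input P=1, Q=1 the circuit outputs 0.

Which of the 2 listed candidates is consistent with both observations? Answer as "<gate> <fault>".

Evaluate each candidate on input P=1, Q=1:
  M0 stuck-at-0: M0=0 [stuck-at-0], M1=1, M2=0 → 0 — matches
  M2 stuck-at-1: M0=1, M1=1, M2=1 [stuck-at-1] → 1 — eliminated
Only M0 stuck-at-0 reproduces the observed 0.

M0 stuck-at-0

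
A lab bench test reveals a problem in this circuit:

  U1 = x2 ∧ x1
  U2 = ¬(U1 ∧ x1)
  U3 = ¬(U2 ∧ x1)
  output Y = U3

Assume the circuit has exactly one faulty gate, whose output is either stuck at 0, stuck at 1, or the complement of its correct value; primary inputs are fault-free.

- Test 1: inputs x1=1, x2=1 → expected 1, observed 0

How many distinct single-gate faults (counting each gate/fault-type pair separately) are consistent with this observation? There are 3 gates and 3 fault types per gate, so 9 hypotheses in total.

Fault-free: U1=1, U2=0, U3=1 → 1. Observed 0.
  U1 stuck-at-0: output 0 ✓
  U1 stuck-at-1: output 1 ✗
  U1 inverted output: output 0 ✓
  U2 stuck-at-0: output 1 ✗
  U2 stuck-at-1: output 0 ✓
  U2 inverted output: output 0 ✓
  U3 stuck-at-0: output 0 ✓
  U3 stuck-at-1: output 1 ✗
  U3 inverted output: output 0 ✓
Consistent faults: {U1 stuck-at-0, U1 inverted output, U2 stuck-at-1, U2 inverted output, U3 stuck-at-0, U3 inverted output} — 6 in all.

6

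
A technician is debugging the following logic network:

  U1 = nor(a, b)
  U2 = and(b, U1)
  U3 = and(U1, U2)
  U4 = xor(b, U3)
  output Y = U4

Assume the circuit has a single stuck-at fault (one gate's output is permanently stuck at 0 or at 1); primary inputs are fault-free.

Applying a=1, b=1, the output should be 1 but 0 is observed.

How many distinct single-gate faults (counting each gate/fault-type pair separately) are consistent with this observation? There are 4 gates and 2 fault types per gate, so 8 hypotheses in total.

3

Fault-free: U1=0, U2=0, U3=0, U4=1 → 1. Observed 0.
  U1 stuck-at-0: output 1 ✗
  U1 stuck-at-1: output 0 ✓
  U2 stuck-at-0: output 1 ✗
  U2 stuck-at-1: output 1 ✗
  U3 stuck-at-0: output 1 ✗
  U3 stuck-at-1: output 0 ✓
  U4 stuck-at-0: output 0 ✓
  U4 stuck-at-1: output 1 ✗
Consistent faults: {U1 stuck-at-1, U3 stuck-at-1, U4 stuck-at-0} — 3 in all.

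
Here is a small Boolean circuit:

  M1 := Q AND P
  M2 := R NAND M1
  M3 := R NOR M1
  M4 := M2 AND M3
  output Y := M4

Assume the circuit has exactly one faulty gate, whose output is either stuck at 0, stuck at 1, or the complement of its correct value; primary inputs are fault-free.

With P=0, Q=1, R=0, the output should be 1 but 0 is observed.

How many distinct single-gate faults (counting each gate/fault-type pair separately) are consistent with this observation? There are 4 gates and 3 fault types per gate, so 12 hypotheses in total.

8

Fault-free: M1=0, M2=1, M3=1, M4=1 → 1. Observed 0.
  M1 stuck-at-0: output 1 ✗
  M1 stuck-at-1: output 0 ✓
  M1 inverted output: output 0 ✓
  M2 stuck-at-0: output 0 ✓
  M2 stuck-at-1: output 1 ✗
  M2 inverted output: output 0 ✓
  M3 stuck-at-0: output 0 ✓
  M3 stuck-at-1: output 1 ✗
  M3 inverted output: output 0 ✓
  M4 stuck-at-0: output 0 ✓
  M4 stuck-at-1: output 1 ✗
  M4 inverted output: output 0 ✓
Consistent faults: {M1 stuck-at-1, M1 inverted output, M2 stuck-at-0, M2 inverted output, M3 stuck-at-0, M3 inverted output, M4 stuck-at-0, M4 inverted output} — 8 in all.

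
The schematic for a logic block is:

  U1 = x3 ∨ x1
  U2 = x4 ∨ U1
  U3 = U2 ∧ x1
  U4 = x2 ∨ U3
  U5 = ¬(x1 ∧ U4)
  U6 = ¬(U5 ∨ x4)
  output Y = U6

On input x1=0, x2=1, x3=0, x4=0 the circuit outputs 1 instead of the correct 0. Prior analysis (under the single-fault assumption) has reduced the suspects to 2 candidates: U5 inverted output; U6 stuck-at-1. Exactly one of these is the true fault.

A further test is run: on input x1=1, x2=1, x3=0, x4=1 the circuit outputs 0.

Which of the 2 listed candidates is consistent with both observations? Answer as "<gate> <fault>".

U5 inverted output

Evaluate each candidate on input x1=1, x2=1, x3=0, x4=1:
  U5 inverted output: U1=1, U2=1, U3=1, U4=1, U5=1 [inverted output], U6=0 → 0 — matches
  U6 stuck-at-1: U1=1, U2=1, U3=1, U4=1, U5=0, U6=1 [stuck-at-1] → 1 — eliminated
Only U5 inverted output reproduces the observed 0.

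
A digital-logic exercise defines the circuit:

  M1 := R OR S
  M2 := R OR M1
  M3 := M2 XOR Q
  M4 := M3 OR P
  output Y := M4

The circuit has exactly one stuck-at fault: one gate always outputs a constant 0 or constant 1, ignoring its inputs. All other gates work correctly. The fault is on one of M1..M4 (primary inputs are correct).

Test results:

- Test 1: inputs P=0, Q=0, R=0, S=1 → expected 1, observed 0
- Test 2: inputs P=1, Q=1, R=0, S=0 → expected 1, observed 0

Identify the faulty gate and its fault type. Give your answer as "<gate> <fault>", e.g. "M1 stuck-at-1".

M4 stuck-at-0

Fault-free values for test 1 (P=0, Q=0, R=0, S=1): M1=1, M2=1, M3=1, M4=1, giving Y=1. Observed 0.
Test 1: faults giving observed 0 are {M1 stuck-at-0, M2 stuck-at-0, M3 stuck-at-0, M4 stuck-at-0}.
Test 2 (P=1, Q=1, R=0, S=0): fault-free M1=0, M2=0, M3=1, M4=1 → 1; observed 0. Eliminates M1 stuck-at-0, M2 stuck-at-0, M3 stuck-at-0.
Only M4 stuck-at-0 is consistent with every test.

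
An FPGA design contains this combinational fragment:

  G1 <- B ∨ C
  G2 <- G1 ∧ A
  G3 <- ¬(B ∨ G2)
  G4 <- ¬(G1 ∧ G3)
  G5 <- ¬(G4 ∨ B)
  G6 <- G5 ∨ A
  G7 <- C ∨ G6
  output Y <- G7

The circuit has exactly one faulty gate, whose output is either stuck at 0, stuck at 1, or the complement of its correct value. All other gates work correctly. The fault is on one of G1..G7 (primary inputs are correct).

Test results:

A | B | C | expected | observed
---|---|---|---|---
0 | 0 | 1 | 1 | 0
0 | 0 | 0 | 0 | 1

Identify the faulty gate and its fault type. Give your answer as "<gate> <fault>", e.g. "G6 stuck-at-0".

Fault-free values for test 1 (A=0, B=0, C=1): G1=1, G2=0, G3=1, G4=0, G5=1, G6=1, G7=1, giving Y=1. Observed 0.
Test 1: faults giving observed 0 are {G7 stuck-at-0, G7 inverted output}.
Test 2 (A=0, B=0, C=0): fault-free G1=0, G2=0, G3=1, G4=1, G5=0, G6=0, G7=0 → 0; observed 1. Eliminates G7 stuck-at-0.
Only G7 inverted output is consistent with every test.

G7 inverted output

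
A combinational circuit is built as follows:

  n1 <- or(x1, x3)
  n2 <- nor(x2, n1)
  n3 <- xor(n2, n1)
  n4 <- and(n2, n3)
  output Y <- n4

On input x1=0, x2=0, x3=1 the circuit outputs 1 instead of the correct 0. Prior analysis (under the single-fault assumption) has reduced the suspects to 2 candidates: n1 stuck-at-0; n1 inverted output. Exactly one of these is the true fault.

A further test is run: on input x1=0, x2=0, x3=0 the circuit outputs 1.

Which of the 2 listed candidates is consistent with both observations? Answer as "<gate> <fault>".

n1 stuck-at-0

Evaluate each candidate on input x1=0, x2=0, x3=0:
  n1 stuck-at-0: n1=0 [stuck-at-0], n2=1, n3=1, n4=1 → 1 — matches
  n1 inverted output: n1=1 [inverted output], n2=0, n3=1, n4=0 → 0 — eliminated
Only n1 stuck-at-0 reproduces the observed 1.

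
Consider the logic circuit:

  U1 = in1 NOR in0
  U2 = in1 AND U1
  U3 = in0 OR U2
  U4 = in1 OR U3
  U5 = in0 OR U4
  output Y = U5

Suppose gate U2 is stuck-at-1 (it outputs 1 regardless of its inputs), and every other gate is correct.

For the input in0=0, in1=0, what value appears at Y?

Propagate with U2 forced: U1=1, U2=1 [stuck-at-1], U3=1, U4=1, U5=1.
So Y = 1. (Without the fault it would be 0.)

1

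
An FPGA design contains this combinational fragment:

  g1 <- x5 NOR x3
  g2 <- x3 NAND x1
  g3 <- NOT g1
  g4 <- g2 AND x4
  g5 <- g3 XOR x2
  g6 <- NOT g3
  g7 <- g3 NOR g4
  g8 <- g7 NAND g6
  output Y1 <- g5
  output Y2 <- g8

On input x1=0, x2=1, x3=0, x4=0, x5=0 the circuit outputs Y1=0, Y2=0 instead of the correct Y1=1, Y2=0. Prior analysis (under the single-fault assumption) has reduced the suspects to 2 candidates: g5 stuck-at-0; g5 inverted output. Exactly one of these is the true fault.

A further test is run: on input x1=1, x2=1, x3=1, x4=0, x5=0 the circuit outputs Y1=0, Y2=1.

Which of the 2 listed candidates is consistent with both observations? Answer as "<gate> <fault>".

Evaluate each candidate on input x1=1, x2=1, x3=1, x4=0, x5=0:
  g5 stuck-at-0: g1=0, g2=0, g3=1, g4=0, g5=0 [stuck-at-0], g6=0, g7=0, g8=1 → Y1=0, Y2=1 — matches
  g5 inverted output: g1=0, g2=0, g3=1, g4=0, g5=1 [inverted output], g6=0, g7=0, g8=1 → Y1=1, Y2=1 — eliminated
Only g5 stuck-at-0 reproduces the observed Y1=0, Y2=1.

g5 stuck-at-0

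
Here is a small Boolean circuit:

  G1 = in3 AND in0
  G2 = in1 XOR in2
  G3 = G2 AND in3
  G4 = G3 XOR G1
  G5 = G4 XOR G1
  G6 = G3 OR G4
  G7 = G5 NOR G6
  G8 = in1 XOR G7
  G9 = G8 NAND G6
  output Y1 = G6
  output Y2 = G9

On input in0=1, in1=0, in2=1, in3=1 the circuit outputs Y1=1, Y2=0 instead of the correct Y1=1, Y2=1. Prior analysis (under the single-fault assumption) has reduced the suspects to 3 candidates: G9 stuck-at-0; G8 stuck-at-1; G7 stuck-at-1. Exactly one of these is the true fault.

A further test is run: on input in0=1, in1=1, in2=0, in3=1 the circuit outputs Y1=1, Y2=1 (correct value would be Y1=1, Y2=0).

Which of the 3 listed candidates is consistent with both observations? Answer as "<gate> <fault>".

G7 stuck-at-1

Evaluate each candidate on input in0=1, in1=1, in2=0, in3=1:
  G9 stuck-at-0: G1=1, G2=1, G3=1, G4=0, G5=1, G6=1, G7=0, G8=1, G9=0 [stuck-at-0] → Y1=1, Y2=0 — eliminated
  G8 stuck-at-1: G1=1, G2=1, G3=1, G4=0, G5=1, G6=1, G7=0, G8=1 [stuck-at-1], G9=0 → Y1=1, Y2=0 — eliminated
  G7 stuck-at-1: G1=1, G2=1, G3=1, G4=0, G5=1, G6=1, G7=1 [stuck-at-1], G8=0, G9=1 → Y1=1, Y2=1 — matches
Only G7 stuck-at-1 reproduces the observed Y1=1, Y2=1.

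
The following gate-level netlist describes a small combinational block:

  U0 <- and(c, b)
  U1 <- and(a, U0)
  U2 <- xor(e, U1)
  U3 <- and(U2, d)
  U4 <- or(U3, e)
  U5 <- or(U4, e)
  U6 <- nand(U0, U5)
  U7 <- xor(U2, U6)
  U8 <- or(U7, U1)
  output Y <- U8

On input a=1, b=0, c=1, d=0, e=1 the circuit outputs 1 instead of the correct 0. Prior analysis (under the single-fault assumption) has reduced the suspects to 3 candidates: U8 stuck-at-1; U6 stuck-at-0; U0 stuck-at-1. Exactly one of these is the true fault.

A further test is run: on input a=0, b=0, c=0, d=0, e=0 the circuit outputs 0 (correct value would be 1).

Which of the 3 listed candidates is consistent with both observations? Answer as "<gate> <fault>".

Evaluate each candidate on input a=0, b=0, c=0, d=0, e=0:
  U8 stuck-at-1: U0=0, U1=0, U2=0, U3=0, U4=0, U5=0, U6=1, U7=1, U8=1 [stuck-at-1] → 1 — eliminated
  U6 stuck-at-0: U0=0, U1=0, U2=0, U3=0, U4=0, U5=0, U6=0 [stuck-at-0], U7=0, U8=0 → 0 — matches
  U0 stuck-at-1: U0=1 [stuck-at-1], U1=0, U2=0, U3=0, U4=0, U5=0, U6=1, U7=1, U8=1 → 1 — eliminated
Only U6 stuck-at-0 reproduces the observed 0.

U6 stuck-at-0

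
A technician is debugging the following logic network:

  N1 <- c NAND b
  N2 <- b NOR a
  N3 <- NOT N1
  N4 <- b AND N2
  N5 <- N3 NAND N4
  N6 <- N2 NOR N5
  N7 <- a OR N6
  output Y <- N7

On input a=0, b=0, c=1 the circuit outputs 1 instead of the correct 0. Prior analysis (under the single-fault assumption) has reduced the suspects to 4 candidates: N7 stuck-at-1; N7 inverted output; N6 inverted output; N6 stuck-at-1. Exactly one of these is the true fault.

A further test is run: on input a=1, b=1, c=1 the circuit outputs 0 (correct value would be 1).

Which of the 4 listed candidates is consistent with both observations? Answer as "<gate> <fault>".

Evaluate each candidate on input a=1, b=1, c=1:
  N7 stuck-at-1: N1=0, N2=0, N3=1, N4=0, N5=1, N6=0, N7=1 [stuck-at-1] → 1 — eliminated
  N7 inverted output: N1=0, N2=0, N3=1, N4=0, N5=1, N6=0, N7=0 [inverted output] → 0 — matches
  N6 inverted output: N1=0, N2=0, N3=1, N4=0, N5=1, N6=1 [inverted output], N7=1 → 1 — eliminated
  N6 stuck-at-1: N1=0, N2=0, N3=1, N4=0, N5=1, N6=1 [stuck-at-1], N7=1 → 1 — eliminated
Only N7 inverted output reproduces the observed 0.

N7 inverted output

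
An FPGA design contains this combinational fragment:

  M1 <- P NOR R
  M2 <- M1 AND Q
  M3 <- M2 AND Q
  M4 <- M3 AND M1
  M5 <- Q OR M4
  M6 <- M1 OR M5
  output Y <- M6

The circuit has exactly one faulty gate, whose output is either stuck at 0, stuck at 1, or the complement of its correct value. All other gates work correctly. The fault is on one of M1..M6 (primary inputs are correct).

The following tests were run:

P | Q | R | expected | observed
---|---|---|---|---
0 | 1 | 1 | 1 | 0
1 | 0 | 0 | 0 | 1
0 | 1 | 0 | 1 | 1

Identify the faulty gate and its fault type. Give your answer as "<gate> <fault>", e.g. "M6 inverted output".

Fault-free values for test 1 (P=0, Q=1, R=1): M1=0, M2=0, M3=0, M4=0, M5=1, M6=1, giving Y=1. Observed 0.
Test 1: faults giving observed 0 are {M5 stuck-at-0, M5 inverted output, M6 stuck-at-0, M6 inverted output}.
Test 2 (P=1, Q=0, R=0): fault-free M1=0, M2=0, M3=0, M4=0, M5=0, M6=0 → 0; observed 1. Eliminates M5 stuck-at-0, M6 stuck-at-0.
Test 3 (P=0, Q=1, R=0): fault-free M1=1, M2=1, M3=1, M4=1, M5=1, M6=1 → 1; observed 1. Eliminates M6 inverted output.
Only M5 inverted output is consistent with every test.

M5 inverted output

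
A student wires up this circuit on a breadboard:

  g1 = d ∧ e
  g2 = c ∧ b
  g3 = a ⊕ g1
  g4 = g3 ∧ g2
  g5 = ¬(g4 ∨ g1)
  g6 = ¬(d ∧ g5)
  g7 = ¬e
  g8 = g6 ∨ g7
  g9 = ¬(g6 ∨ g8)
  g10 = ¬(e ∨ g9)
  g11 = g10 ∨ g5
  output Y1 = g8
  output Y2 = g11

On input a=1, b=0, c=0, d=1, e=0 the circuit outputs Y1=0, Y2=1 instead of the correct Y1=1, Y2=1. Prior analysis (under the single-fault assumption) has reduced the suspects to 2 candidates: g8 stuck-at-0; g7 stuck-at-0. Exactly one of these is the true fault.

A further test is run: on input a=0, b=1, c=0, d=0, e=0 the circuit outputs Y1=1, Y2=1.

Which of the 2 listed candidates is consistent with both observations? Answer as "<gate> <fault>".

Evaluate each candidate on input a=0, b=1, c=0, d=0, e=0:
  g8 stuck-at-0: g1=0, g2=0, g3=0, g4=0, g5=1, g6=1, g7=1, g8=0 [stuck-at-0], g9=0, g10=1, g11=1 → Y1=0, Y2=1 — eliminated
  g7 stuck-at-0: g1=0, g2=0, g3=0, g4=0, g5=1, g6=1, g7=0 [stuck-at-0], g8=1, g9=0, g10=1, g11=1 → Y1=1, Y2=1 — matches
Only g7 stuck-at-0 reproduces the observed Y1=1, Y2=1.

g7 stuck-at-0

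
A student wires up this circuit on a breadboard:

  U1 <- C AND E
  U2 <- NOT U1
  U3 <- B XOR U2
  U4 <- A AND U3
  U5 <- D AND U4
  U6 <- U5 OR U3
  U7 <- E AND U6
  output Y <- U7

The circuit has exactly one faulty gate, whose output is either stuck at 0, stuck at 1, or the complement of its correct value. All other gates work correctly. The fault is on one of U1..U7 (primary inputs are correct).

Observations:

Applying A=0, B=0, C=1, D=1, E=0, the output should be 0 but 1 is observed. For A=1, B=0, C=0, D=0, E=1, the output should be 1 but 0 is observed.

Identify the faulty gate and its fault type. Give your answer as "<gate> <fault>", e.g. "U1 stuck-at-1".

Fault-free values for test 1 (A=0, B=0, C=1, D=1, E=0): U1=0, U2=1, U3=1, U4=0, U5=0, U6=1, U7=0, giving Y=0. Observed 1.
Test 1: faults giving observed 1 are {U7 stuck-at-1, U7 inverted output}.
Test 2 (A=1, B=0, C=0, D=0, E=1): fault-free U1=0, U2=1, U3=1, U4=1, U5=0, U6=1, U7=1 → 1; observed 0. Eliminates U7 stuck-at-1.
Only U7 inverted output is consistent with every test.

U7 inverted output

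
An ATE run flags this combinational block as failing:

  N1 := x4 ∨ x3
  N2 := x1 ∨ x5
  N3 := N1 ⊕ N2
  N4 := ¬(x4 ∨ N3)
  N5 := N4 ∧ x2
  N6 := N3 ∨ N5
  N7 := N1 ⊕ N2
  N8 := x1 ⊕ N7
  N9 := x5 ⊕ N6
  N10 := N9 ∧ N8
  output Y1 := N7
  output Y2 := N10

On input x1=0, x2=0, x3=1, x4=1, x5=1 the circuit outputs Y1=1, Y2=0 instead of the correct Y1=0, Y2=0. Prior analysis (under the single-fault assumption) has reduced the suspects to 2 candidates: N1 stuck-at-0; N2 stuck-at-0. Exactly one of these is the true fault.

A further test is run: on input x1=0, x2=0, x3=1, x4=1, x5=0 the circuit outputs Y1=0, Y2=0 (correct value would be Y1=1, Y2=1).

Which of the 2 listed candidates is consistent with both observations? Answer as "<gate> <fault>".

Evaluate each candidate on input x1=0, x2=0, x3=1, x4=1, x5=0:
  N1 stuck-at-0: N1=0 [stuck-at-0], N2=0, N3=0, N4=0, N5=0, N6=0, N7=0, N8=0, N9=0, N10=0 → Y1=0, Y2=0 — matches
  N2 stuck-at-0: N1=1, N2=0 [stuck-at-0], N3=1, N4=0, N5=0, N6=1, N7=1, N8=1, N9=1, N10=1 → Y1=1, Y2=1 — eliminated
Only N1 stuck-at-0 reproduces the observed Y1=0, Y2=0.

N1 stuck-at-0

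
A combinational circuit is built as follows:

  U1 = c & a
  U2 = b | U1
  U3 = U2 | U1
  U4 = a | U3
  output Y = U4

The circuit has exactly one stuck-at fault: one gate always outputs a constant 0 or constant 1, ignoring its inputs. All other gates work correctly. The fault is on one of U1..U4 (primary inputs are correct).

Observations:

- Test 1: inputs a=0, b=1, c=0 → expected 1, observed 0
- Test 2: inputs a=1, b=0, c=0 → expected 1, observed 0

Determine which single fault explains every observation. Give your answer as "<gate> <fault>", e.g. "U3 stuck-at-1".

Fault-free values for test 1 (a=0, b=1, c=0): U1=0, U2=1, U3=1, U4=1, giving Y=1. Observed 0.
Test 1: faults giving observed 0 are {U2 stuck-at-0, U3 stuck-at-0, U4 stuck-at-0}.
Test 2 (a=1, b=0, c=0): fault-free U1=0, U2=0, U3=0, U4=1 → 1; observed 0. Eliminates U2 stuck-at-0, U3 stuck-at-0.
Only U4 stuck-at-0 is consistent with every test.

U4 stuck-at-0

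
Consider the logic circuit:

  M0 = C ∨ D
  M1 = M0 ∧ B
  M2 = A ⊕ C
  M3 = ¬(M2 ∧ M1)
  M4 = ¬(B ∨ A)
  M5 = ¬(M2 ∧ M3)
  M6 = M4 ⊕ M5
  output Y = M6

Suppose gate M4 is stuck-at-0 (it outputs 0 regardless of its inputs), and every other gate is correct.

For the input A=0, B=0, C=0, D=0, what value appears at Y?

1

Propagate with M4 forced: M0=0, M1=0, M2=0, M3=1, M4=0 [stuck-at-0], M5=1, M6=1.
So Y = 1. (Without the fault it would be 0.)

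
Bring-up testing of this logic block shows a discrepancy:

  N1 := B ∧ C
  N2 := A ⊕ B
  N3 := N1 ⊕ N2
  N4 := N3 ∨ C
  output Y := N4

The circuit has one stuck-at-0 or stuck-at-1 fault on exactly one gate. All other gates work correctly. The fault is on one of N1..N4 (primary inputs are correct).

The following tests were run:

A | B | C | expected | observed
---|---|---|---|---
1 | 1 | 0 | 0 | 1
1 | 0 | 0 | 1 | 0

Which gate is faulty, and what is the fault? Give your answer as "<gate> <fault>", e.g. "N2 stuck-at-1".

Fault-free values for test 1 (A=1, B=1, C=0): N1=0, N2=0, N3=0, N4=0, giving Y=0. Observed 1.
Test 1: faults giving observed 1 are {N1 stuck-at-1, N2 stuck-at-1, N3 stuck-at-1, N4 stuck-at-1}.
Test 2 (A=1, B=0, C=0): fault-free N1=0, N2=1, N3=1, N4=1 → 1; observed 0. Eliminates N2 stuck-at-1, N3 stuck-at-1, N4 stuck-at-1.
Only N1 stuck-at-1 is consistent with every test.

N1 stuck-at-1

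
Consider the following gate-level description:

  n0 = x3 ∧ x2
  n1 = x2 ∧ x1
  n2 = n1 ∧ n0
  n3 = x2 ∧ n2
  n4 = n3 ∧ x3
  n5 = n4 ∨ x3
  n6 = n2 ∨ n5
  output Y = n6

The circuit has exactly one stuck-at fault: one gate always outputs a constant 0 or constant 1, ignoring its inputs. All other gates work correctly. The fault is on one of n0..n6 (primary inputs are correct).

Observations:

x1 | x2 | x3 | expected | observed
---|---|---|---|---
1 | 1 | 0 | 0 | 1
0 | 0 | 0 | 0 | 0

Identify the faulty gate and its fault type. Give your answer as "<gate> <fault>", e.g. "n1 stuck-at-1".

n0 stuck-at-1

Fault-free values for test 1 (x1=1, x2=1, x3=0): n0=0, n1=1, n2=0, n3=0, n4=0, n5=0, n6=0, giving Y=0. Observed 1.
Test 1: faults giving observed 1 are {n0 stuck-at-1, n2 stuck-at-1, n4 stuck-at-1, n5 stuck-at-1, n6 stuck-at-1}.
Test 2 (x1=0, x2=0, x3=0): fault-free n0=0, n1=0, n2=0, n3=0, n4=0, n5=0, n6=0 → 0; observed 0. Eliminates n2 stuck-at-1, n4 stuck-at-1, n5 stuck-at-1, n6 stuck-at-1.
Only n0 stuck-at-1 is consistent with every test.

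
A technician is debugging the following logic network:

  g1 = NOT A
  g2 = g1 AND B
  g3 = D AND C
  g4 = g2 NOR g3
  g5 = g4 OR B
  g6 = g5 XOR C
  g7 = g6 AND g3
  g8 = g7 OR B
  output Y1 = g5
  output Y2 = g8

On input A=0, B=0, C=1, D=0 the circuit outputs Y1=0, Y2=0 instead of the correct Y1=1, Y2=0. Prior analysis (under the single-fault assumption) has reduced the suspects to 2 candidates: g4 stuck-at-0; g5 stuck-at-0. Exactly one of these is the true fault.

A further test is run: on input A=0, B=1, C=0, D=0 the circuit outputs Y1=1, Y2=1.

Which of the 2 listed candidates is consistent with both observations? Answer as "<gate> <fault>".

Evaluate each candidate on input A=0, B=1, C=0, D=0:
  g4 stuck-at-0: g1=1, g2=1, g3=0, g4=0 [stuck-at-0], g5=1, g6=1, g7=0, g8=1 → Y1=1, Y2=1 — matches
  g5 stuck-at-0: g1=1, g2=1, g3=0, g4=0, g5=0 [stuck-at-0], g6=0, g7=0, g8=1 → Y1=0, Y2=1 — eliminated
Only g4 stuck-at-0 reproduces the observed Y1=1, Y2=1.

g4 stuck-at-0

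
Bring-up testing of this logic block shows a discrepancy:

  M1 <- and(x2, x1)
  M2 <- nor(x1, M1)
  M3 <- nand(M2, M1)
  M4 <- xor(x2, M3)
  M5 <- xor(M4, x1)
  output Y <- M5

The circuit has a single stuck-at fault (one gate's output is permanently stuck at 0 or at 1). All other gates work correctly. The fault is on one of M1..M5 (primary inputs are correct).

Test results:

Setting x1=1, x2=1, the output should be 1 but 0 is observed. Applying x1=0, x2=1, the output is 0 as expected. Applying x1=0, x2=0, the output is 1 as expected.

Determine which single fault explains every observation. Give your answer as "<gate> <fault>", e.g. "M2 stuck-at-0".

Fault-free values for test 1 (x1=1, x2=1): M1=1, M2=0, M3=1, M4=0, M5=1, giving Y=1. Observed 0.
Test 1: faults giving observed 0 are {M2 stuck-at-1, M3 stuck-at-0, M4 stuck-at-1, M5 stuck-at-0}.
Test 2 (x1=0, x2=1): fault-free M1=0, M2=1, M3=1, M4=0, M5=0 → 0; observed 0. Eliminates M3 stuck-at-0, M4 stuck-at-1.
Test 3 (x1=0, x2=0): fault-free M1=0, M2=1, M3=1, M4=1, M5=1 → 1; observed 1. Eliminates M5 stuck-at-0.
Only M2 stuck-at-1 is consistent with every test.

M2 stuck-at-1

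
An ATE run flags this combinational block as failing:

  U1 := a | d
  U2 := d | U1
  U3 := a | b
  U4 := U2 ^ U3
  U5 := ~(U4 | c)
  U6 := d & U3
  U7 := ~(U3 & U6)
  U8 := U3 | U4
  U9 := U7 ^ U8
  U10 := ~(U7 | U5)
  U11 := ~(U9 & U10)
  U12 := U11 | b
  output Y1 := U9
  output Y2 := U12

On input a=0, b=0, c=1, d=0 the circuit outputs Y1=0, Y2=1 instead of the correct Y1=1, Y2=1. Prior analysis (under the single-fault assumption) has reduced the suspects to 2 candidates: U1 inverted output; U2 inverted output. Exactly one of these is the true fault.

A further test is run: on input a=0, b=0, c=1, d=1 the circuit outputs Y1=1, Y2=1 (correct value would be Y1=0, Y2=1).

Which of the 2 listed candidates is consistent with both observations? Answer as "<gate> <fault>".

U2 inverted output

Evaluate each candidate on input a=0, b=0, c=1, d=1:
  U1 inverted output: U1=0 [inverted output], U2=1, U3=0, U4=1, U5=0, U6=0, U7=1, U8=1, U9=0, U10=0, U11=1, U12=1 → Y1=0, Y2=1 — eliminated
  U2 inverted output: U1=1, U2=0 [inverted output], U3=0, U4=0, U5=0, U6=0, U7=1, U8=0, U9=1, U10=0, U11=1, U12=1 → Y1=1, Y2=1 — matches
Only U2 inverted output reproduces the observed Y1=1, Y2=1.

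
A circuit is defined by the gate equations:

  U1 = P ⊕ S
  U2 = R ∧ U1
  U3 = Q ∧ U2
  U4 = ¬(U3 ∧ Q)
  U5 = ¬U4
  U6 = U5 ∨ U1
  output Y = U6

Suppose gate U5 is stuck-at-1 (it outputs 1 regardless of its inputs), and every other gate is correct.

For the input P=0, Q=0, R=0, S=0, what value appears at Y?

Propagate with U5 forced: U1=0, U2=0, U3=0, U4=1, U5=1 [stuck-at-1], U6=1.
So Y = 1. (Without the fault it would be 0.)

1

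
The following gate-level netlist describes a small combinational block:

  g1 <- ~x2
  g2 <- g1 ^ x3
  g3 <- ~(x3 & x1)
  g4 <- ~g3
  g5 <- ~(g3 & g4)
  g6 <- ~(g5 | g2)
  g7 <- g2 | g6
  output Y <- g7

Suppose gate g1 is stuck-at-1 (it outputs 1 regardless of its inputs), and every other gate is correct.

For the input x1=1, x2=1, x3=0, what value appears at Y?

Propagate with g1 forced: g1=1 [stuck-at-1], g2=1, g3=1, g4=0, g5=1, g6=0, g7=1.
So Y = 1. (Without the fault it would be 0.)

1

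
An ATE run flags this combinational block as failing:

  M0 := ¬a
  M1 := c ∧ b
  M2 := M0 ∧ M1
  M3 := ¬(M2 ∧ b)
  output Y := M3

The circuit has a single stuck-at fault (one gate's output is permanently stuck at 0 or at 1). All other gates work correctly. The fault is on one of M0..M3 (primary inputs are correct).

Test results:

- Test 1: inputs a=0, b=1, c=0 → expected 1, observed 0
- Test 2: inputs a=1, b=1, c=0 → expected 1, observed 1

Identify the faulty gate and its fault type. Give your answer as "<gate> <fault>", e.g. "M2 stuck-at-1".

Fault-free values for test 1 (a=0, b=1, c=0): M0=1, M1=0, M2=0, M3=1, giving Y=1. Observed 0.
Test 1: faults giving observed 0 are {M1 stuck-at-1, M2 stuck-at-1, M3 stuck-at-0}.
Test 2 (a=1, b=1, c=0): fault-free M0=0, M1=0, M2=0, M3=1 → 1; observed 1. Eliminates M2 stuck-at-1, M3 stuck-at-0.
Only M1 stuck-at-1 is consistent with every test.

M1 stuck-at-1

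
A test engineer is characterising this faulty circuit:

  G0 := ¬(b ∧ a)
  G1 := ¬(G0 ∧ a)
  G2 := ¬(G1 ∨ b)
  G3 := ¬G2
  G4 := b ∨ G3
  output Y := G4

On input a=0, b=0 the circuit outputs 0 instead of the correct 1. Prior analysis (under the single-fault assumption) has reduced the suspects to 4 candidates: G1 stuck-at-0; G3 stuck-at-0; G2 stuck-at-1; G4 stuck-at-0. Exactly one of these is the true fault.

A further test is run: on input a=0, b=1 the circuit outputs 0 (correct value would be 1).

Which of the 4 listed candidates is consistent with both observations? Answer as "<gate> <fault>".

Evaluate each candidate on input a=0, b=1:
  G1 stuck-at-0: G0=1, G1=0 [stuck-at-0], G2=0, G3=1, G4=1 → 1 — eliminated
  G3 stuck-at-0: G0=1, G1=1, G2=0, G3=0 [stuck-at-0], G4=1 → 1 — eliminated
  G2 stuck-at-1: G0=1, G1=1, G2=1 [stuck-at-1], G3=0, G4=1 → 1 — eliminated
  G4 stuck-at-0: G0=1, G1=1, G2=0, G3=1, G4=0 [stuck-at-0] → 0 — matches
Only G4 stuck-at-0 reproduces the observed 0.

G4 stuck-at-0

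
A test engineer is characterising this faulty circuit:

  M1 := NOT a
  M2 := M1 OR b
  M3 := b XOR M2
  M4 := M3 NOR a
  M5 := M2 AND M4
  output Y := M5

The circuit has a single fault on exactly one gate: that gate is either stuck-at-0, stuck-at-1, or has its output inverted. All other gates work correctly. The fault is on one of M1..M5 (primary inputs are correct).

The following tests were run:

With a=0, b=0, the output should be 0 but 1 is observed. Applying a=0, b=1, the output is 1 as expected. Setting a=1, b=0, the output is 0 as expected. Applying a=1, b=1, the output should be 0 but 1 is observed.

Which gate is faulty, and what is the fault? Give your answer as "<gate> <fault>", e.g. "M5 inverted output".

Fault-free values for test 1 (a=0, b=0): M1=1, M2=1, M3=1, M4=0, M5=0, giving Y=0. Observed 1.
Test 1: faults giving observed 1 are {M3 stuck-at-0, M3 inverted output, M4 stuck-at-1, M4 inverted output, M5 stuck-at-1, M5 inverted output}.
Test 2 (a=0, b=1): fault-free M1=1, M2=1, M3=0, M4=1, M5=1 → 1; observed 1. Eliminates M3 inverted output, M4 inverted output, M5 inverted output.
Test 3 (a=1, b=0): fault-free M1=0, M2=0, M3=0, M4=0, M5=0 → 0; observed 0. Eliminates M5 stuck-at-1.
Test 4 (a=1, b=1): fault-free M1=0, M2=1, M3=0, M4=0, M5=0 → 0; observed 1. Eliminates M3 stuck-at-0.
Only M4 stuck-at-1 is consistent with every test.

M4 stuck-at-1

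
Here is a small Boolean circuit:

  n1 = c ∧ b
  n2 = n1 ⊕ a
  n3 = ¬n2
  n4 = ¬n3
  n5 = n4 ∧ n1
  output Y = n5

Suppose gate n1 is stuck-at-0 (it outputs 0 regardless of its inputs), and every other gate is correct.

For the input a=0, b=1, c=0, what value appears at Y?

0

Propagate with n1 forced: n1=0 [stuck-at-0], n2=0, n3=1, n4=0, n5=0.
So Y = 0. (Same as the fault-free value — the fault is masked on this input.)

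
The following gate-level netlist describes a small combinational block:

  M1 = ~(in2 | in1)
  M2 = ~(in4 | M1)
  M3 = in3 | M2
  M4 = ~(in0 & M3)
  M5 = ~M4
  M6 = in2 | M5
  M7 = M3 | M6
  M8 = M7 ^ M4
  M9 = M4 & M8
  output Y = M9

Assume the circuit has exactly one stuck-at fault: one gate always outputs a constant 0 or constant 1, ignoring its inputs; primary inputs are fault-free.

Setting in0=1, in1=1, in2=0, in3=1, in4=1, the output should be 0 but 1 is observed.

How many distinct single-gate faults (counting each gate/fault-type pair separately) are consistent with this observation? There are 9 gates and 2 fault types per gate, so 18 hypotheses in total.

Fault-free: M1=0, M2=0, M3=1, M4=0, M5=1, M6=1, M7=1, M8=1, M9=0 → 0. Observed 1.
  M1: none of the 2 fault types match ✗
  M2: none of the 2 fault types match ✗
  M3: stuck-at-0 ✓; others ✗
  M4: none of the 2 fault types match ✗
  M5: none of the 2 fault types match ✗
  M6: none of the 2 fault types match ✗
  M7: none of the 2 fault types match ✗
  M8: none of the 2 fault types match ✗
  M9: stuck-at-1 ✓; others ✗
Consistent faults: {M3 stuck-at-0, M9 stuck-at-1} — 2 in all.

2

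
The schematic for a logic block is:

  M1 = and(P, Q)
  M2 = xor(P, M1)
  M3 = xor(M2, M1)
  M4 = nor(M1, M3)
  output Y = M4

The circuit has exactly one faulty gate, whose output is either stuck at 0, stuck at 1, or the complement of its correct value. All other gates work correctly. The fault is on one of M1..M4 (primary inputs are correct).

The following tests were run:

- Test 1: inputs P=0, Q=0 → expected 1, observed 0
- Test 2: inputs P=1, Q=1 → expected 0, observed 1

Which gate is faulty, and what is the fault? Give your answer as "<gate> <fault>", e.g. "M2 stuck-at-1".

Fault-free values for test 1 (P=0, Q=0): M1=0, M2=0, M3=0, M4=1, giving Y=1. Observed 0.
Test 1: faults giving observed 0 are {M1 stuck-at-1, M1 inverted output, M2 stuck-at-1, M2 inverted output, M3 stuck-at-1, M3 inverted output, M4 stuck-at-0, M4 inverted output}.
Test 2 (P=1, Q=1): fault-free M1=1, M2=0, M3=1, M4=0 → 0; observed 1. Eliminates M1 stuck-at-1, M1 inverted output, M2 stuck-at-1, M2 inverted output, M3 stuck-at-1, M3 inverted output, M4 stuck-at-0.
Only M4 inverted output is consistent with every test.

M4 inverted output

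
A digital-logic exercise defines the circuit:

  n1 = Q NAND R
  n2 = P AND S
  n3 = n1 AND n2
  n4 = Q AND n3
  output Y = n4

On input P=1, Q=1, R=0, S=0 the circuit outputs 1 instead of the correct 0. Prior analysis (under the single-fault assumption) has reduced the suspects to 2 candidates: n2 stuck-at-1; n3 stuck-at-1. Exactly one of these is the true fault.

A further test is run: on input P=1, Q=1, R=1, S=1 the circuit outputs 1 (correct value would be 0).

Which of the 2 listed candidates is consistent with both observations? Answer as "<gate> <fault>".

Evaluate each candidate on input P=1, Q=1, R=1, S=1:
  n2 stuck-at-1: n1=0, n2=1 [stuck-at-1], n3=0, n4=0 → 0 — eliminated
  n3 stuck-at-1: n1=0, n2=1, n3=1 [stuck-at-1], n4=1 → 1 — matches
Only n3 stuck-at-1 reproduces the observed 1.

n3 stuck-at-1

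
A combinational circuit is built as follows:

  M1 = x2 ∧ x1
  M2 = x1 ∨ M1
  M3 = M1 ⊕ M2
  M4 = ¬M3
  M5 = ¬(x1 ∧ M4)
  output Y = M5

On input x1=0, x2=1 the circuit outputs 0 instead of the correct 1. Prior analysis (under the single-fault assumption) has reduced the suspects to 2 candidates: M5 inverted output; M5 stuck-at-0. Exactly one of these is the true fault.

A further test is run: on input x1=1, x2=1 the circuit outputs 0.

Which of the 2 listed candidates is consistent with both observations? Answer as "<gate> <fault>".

M5 stuck-at-0

Evaluate each candidate on input x1=1, x2=1:
  M5 inverted output: M1=1, M2=1, M3=0, M4=1, M5=1 [inverted output] → 1 — eliminated
  M5 stuck-at-0: M1=1, M2=1, M3=0, M4=1, M5=0 [stuck-at-0] → 0 — matches
Only M5 stuck-at-0 reproduces the observed 0.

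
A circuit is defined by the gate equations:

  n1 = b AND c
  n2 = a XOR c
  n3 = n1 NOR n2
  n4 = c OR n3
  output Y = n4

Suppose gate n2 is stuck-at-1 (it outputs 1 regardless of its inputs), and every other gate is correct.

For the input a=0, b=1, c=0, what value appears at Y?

0

Propagate with n2 forced: n1=0, n2=1 [stuck-at-1], n3=0, n4=0.
So Y = 0. (Without the fault it would be 1.)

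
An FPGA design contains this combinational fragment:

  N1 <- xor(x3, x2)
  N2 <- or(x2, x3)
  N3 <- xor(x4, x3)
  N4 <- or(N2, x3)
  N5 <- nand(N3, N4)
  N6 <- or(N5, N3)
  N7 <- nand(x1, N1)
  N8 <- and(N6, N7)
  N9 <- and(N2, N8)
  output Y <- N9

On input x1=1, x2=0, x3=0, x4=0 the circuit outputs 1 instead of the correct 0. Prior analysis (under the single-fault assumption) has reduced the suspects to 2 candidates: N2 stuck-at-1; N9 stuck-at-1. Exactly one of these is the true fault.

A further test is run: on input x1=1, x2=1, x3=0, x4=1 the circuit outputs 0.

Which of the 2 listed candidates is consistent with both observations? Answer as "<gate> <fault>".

N2 stuck-at-1

Evaluate each candidate on input x1=1, x2=1, x3=0, x4=1:
  N2 stuck-at-1: N1=1, N2=1 [stuck-at-1], N3=1, N4=1, N5=0, N6=1, N7=0, N8=0, N9=0 → 0 — matches
  N9 stuck-at-1: N1=1, N2=1, N3=1, N4=1, N5=0, N6=1, N7=0, N8=0, N9=1 [stuck-at-1] → 1 — eliminated
Only N2 stuck-at-1 reproduces the observed 0.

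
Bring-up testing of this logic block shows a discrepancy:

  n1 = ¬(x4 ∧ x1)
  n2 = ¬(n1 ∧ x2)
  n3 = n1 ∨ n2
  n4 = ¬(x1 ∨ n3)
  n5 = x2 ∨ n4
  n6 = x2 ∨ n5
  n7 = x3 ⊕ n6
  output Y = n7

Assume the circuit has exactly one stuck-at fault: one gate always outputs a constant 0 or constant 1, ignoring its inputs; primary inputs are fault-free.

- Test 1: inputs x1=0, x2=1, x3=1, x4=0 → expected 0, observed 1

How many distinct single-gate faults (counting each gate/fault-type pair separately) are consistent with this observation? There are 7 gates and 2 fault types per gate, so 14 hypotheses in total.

Fault-free: n1=1, n2=0, n3=1, n4=0, n5=1, n6=1, n7=0 → 0. Observed 1.
  n1 stuck-at-0: output 0 ✗
  n1 stuck-at-1: output 0 ✗
  n2 stuck-at-0: output 0 ✗
  n2 stuck-at-1: output 0 ✗
  n3 stuck-at-0: output 0 ✗
  n3 stuck-at-1: output 0 ✗
  n4 stuck-at-0: output 0 ✗
  n4 stuck-at-1: output 0 ✗
  n5 stuck-at-0: output 0 ✗
  n5 stuck-at-1: output 0 ✗
  n6 stuck-at-0: output 1 ✓
  n6 stuck-at-1: output 0 ✗
  n7 stuck-at-0: output 0 ✗
  n7 stuck-at-1: output 1 ✓
Consistent faults: {n6 stuck-at-0, n7 stuck-at-1} — 2 in all.

2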